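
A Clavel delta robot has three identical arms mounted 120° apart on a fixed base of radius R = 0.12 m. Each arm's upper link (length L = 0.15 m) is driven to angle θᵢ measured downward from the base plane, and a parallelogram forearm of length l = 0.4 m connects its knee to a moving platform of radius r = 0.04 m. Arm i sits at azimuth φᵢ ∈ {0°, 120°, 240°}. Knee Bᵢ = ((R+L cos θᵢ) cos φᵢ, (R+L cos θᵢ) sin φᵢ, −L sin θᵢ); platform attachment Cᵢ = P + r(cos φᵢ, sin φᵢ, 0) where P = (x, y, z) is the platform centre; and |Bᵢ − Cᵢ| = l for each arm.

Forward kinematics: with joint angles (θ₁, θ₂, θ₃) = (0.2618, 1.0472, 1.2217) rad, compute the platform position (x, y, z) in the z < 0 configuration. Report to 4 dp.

(0.1642, 0.0348, -0.4327)

φ1=0.0°: virtual centre (0.2249, 0.0000, -0.0388), radius l
O2 = (0.1550·cos120.0°, 0.1550·sin120.0°, -0.1299) = (-0.0775, 0.1342, -0.1299)
arm 3 at φ=240.0°: ρ3 = 0.1313;  O3 = (-0.0657, -0.1137, -0.1410)
eliminate P² terms by subtracting sphere 1 from 2 and 3
[-0.6048 0.2685 -0.1822]·P = -0.0112;  [-0.5811 -0.2274 -0.2043]·P = -0.0150
det = 0.2935;  x = 0.0224+-0.3279z,  y = 0.0087+-0.0602z
quadratic in z: (1.1112)z²+(0.2094)z+(-0.1174)=0, √Δ=0.7521 → z ∈ {-0.4327, 0.2442}; z = -0.4327 (taking z<0)
x = 0.1642, y = 0.0348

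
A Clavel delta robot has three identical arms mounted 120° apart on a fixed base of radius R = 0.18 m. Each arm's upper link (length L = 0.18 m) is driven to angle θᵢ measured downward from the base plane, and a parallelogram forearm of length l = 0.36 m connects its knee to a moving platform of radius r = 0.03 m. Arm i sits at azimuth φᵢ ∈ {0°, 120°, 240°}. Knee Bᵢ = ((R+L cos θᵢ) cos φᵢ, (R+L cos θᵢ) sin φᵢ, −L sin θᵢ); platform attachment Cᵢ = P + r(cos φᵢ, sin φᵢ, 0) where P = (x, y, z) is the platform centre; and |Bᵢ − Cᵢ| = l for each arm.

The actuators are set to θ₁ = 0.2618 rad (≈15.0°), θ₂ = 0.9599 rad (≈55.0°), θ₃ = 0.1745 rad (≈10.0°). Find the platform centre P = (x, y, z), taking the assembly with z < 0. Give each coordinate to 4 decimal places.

(0.0393, -0.0830, -0.2509)

arm 1 at φ=0.0°: (R−r)+L cos θ1 = 0.3239;  centre 1 = (0.3239, 0.0000, -0.0466)
arm 2 at φ=120.0°: (R−r)+L cos θ2 = 0.2532;  centre 2 = (-0.1266, 0.2193, -0.1474)
arm 3 at φ=240.0°: (R−r)+L cos θ3 = 0.3273;  centre 3 = (-0.1636, -0.2834, -0.0313)
|centre ₂|²−|centre ₁|² = -0.0212;  |centre ₃|²−|centre ₁|² = 0.0010
linear system: -0.9010x+0.4386y = -0.0212−-0.2017z; -0.9750x+-0.5668y = 0.0010−0.0307z
Cramer: x(z) = 0.0123-0.1075z;  y(z) = -0.0230+0.2390z
into |P−centre ₁|² = l²: 1.0687z² + 0.1492z + -0.0298 = 0;  Δ = 0.1498;  z = -0.2509 or 0.1113 → z<0 root = -0.2509
x = 0.0393, y = -0.0830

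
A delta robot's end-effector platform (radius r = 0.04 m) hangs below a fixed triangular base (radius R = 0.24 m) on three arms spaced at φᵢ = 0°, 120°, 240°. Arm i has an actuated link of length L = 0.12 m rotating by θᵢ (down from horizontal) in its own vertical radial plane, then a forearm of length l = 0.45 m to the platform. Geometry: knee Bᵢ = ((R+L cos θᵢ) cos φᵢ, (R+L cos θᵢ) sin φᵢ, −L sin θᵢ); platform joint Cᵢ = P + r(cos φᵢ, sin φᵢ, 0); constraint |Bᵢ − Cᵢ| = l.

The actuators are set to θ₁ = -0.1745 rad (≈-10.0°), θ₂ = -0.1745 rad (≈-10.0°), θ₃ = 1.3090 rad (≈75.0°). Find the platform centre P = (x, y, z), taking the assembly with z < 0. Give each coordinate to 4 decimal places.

(0.0810, 0.1403, -0.3349)

centre 1 = (0.3182·cos0.0°, 0.3182·sin0.0°, 0.0208) = (0.3182, 0.0000, 0.0208)
φ2=120.0°: virtual centre (-0.1591, 0.2755, 0.0208), radius l
φ3=240.0°: virtual centre (-0.1155, -0.2001, -0.1159), radius l
eliminate P² terms by subtracting sphere 1 from 2 and 3
linear system: -0.9545x+0.5511y = 0.0000−0.0000z; -0.8674x+-0.4002y = -0.0348−-0.2735z
det = 0.8600;  x = 0.0223+-0.1752z,  y = 0.0387+-0.3035z
quadratic in z: (1.1228)z²+(0.0385)z+(-0.1130)=0, √Δ=0.7136 → z ∈ {-0.3349, 0.3006}; z = -0.3349 (taking z<0)
x = 0.0810, y = 0.1403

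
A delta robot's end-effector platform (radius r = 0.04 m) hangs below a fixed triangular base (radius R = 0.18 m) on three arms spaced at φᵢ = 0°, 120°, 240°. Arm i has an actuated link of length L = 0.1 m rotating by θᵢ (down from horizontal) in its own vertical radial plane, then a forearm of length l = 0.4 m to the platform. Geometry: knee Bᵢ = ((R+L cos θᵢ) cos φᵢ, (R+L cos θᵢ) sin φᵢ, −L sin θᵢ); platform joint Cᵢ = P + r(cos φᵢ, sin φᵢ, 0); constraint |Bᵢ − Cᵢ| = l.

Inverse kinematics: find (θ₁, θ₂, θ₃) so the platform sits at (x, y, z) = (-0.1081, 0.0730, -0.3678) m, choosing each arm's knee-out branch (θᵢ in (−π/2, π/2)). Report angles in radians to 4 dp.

rotate P by −φ1: (-0.1081, 0.0730, -0.3678)
  A cos θ + B sin θ = C:  0.2481·cos θ + -0.3678·sin θ = -0.2608
  θ1 = atan2(B,A) + arccos(C/0.4437) = 1.2218
arm 2 (φ=120.0°): x'=0.1173, y'=0.0571
  e−x'=0.0227;  (l²−L²−(e−x')²−y'²−z²)/2L = 0.0547
  θ2 = atan2(B,A) + arccos(C/0.3685) = -0.0873
arm 3 (φ=240.0°): x'=-0.0092, y'=-0.1301
  A=0.1492, B=-0.3678, C=(l²−L²−A²−y'²−z²)/(2L)=-0.1223
  θ3 = atan2(B,A) + arccos(C/0.3969) = 0.6985

θ₁ = 1.2218, θ₂ = -0.0873, θ₃ = 0.6985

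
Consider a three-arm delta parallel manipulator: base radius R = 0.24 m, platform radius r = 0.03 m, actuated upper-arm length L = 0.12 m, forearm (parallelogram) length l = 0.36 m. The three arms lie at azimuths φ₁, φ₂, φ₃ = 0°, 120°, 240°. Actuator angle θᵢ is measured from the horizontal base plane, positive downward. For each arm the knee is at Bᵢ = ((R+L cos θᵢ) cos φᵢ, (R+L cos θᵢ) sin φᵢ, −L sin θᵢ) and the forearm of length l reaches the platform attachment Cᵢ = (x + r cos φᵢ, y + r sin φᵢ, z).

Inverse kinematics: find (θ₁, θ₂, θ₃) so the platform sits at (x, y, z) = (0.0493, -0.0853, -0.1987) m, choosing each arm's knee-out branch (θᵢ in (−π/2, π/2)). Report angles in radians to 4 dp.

θ₁ = -0.0882, θ₂ = 1.2215, θ₃ = -0.0870

φ1=0.0° → target in arm frame (0.0493, -0.0853)
  A=0.1607, B=-0.1987, C=(l²−L²−A²−y'²−z²)/(2L)=0.1776
  γ=atan2(-0.1987,0.1607)=-0.8907;  ψ=arccos(0.6949)=0.8026;  θ1=γ+ψ≈-0.0882
φ2=120.0° → target in arm frame (-0.0985, 0.0000)
  A cos θ + B sin θ = C:  0.3085·cos θ + -0.1987·sin θ = -0.0811
  θ2 = atan2(B,A) + arccos(C/0.3670) = 1.2215
arm 3 (φ=240.0°): x'=0.0492, y'=0.0853
  e−x'=0.1608;  (l²−L²−(e−x')²−y'²−z²)/2L = 0.1774
  √(A²+B²)=0.2556;  θ3 = -0.8905+0.8035 ≈ -0.0870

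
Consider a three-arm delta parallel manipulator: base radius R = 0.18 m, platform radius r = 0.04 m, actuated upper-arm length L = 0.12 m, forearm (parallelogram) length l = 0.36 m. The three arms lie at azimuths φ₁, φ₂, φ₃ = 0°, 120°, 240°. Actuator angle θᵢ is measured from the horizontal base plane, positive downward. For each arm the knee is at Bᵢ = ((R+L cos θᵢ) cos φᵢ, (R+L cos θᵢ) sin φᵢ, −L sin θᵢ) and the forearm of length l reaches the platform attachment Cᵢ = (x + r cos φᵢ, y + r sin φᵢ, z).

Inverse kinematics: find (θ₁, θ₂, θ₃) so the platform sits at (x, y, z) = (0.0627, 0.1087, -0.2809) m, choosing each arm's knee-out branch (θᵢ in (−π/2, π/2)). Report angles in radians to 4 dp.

θ₁ = 0.0007, θ₂ = 0.0000, θ₃ = 1.1347

φ1=0.0° → target in arm frame (0.0627, 0.1087)
  A cos θ + B sin θ = C:  0.0773·cos θ + -0.2809·sin θ = 0.0771
  √(A²+B²)=0.2913;  θ1 = -1.3023+1.3030 ≈ 0.0007
rotate P by −φ2: (0.0628, -0.1086, -0.2809)
  A=0.0772, B=-0.2809, C=(l²−L²−A²−y'²−z²)/(2L)=0.0772
  θ2 = atan2(B,A) + arccos(C/0.2913) = 0.0000
arm 3 (φ=240.0°): x'=-0.1255, y'=-0.0001
  A cos θ + B sin θ = C:  0.2655·cos θ + -0.2809·sin θ = -0.1425
  γ=atan2(-0.2809,0.2655)=-0.8136;  ψ=arccos(-0.3686)=1.9483;  θ3=γ+ψ≈1.1347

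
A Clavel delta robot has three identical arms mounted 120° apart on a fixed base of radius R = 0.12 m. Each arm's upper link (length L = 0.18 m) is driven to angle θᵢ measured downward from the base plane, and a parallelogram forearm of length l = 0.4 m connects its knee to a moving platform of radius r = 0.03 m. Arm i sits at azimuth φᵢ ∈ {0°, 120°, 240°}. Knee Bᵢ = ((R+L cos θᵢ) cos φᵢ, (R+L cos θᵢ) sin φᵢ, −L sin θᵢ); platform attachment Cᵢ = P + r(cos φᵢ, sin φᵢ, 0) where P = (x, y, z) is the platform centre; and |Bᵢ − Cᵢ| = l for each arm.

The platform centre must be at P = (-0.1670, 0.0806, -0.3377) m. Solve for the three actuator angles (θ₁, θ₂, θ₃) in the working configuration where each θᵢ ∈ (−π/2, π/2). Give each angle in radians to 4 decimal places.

θ₁ = 1.0469, θ₂ = -0.1745, θ₃ = 0.4361

rotate P by −φ1: (-0.1670, 0.0806, -0.3377)
  A cos θ + B sin θ = C:  0.2570·cos θ + -0.3377·sin θ = -0.1639
  γ=atan2(-0.3377,0.2570)=-0.9203;  ψ=arccos(-0.3861)=1.9672;  θ1=γ+ψ≈1.0469
rotate P by −φ2: (0.1533, 0.1043, -0.3377)
  A=-0.0633, B=-0.3377, C=(l²−L²−A²−y'²−z²)/(2L)=-0.0037
  θ2 = atan2(B,A) + arccos(C/0.3436) = -0.1745
φ3=240.0° → target in arm frame (0.0137, -0.1849)
  e−x'=0.0763;  (l²−L²−(e−x')²−y'²−z²)/2L = -0.0735
  θ3 = atan2(B,A) + arccos(C/0.3462) = 0.4361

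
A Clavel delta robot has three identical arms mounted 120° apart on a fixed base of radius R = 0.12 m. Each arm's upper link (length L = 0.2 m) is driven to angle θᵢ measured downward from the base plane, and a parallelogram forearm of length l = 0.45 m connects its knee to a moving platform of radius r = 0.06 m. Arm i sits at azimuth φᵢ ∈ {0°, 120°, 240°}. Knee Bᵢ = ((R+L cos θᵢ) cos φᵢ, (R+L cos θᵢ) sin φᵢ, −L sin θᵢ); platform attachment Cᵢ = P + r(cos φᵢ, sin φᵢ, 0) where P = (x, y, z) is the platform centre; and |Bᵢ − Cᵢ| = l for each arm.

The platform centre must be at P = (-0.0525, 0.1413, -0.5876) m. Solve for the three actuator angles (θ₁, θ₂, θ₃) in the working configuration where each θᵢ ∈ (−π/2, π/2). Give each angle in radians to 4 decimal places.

θ₁ = 1.3091, θ₂ = 0.7854, θ₃ = 1.3963

φ1=0.0° → target in arm frame (-0.0525, 0.1413)
  A cos θ + B sin θ = C:  0.1125·cos θ + -0.5876·sin θ = -0.5385
  θ1 = atan2(B,A) + arccos(C/0.5983) = 1.3091
arm 2 (φ=120.0°): x'=0.1486, y'=-0.0252
  A cos θ + B sin θ = C:  -0.0886·cos θ + -0.5876·sin θ = -0.4782
  γ=atan2(-0.5876,-0.0886)=-1.7205;  ψ=arccos(-0.8046)=2.5059;  θ2=γ+ψ≈0.7854
φ3=240.0° → target in arm frame (-0.0961, -0.1161)
  e−x'=0.1561;  (l²−L²−(e−x')²−y'²−z²)/2L = -0.5516
  √(A²+B²)=0.6080;  θ3 = -1.3111+2.7074 ≈ 1.3963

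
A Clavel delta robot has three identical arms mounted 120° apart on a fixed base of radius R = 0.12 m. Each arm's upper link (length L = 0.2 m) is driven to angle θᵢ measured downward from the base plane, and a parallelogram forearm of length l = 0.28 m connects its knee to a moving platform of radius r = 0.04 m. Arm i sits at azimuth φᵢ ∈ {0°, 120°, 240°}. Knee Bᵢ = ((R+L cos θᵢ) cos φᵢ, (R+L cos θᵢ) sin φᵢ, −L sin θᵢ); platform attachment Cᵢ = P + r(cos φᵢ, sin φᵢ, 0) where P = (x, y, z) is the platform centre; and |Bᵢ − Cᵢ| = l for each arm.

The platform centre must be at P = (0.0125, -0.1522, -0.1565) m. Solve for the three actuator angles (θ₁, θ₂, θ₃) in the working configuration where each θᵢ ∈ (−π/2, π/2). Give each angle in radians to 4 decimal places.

θ₁ = 0.6112, θ₂ = 1.3091, θ₃ = -0.3489

arm 1 (φ=0.0°): x'=0.0125, y'=-0.1522
  e−x'=0.0675;  (l²−L²−(e−x')²−y'²−z²)/2L = -0.0345
  √(A²+B²)=0.1704;  θ1 = -1.1636+1.7748 ≈ 0.6112
φ2=120.0° → target in arm frame (-0.1381, 0.0653)
  A cos θ + B sin θ = C:  0.2181·cos θ + -0.1565·sin θ = -0.0948
  √(A²+B²)=0.2684;  θ2 = -0.6225+1.9316 ≈ 1.3091
φ3=240.0° → target in arm frame (0.1256, 0.0869)
  A cos θ + B sin θ = C:  -0.0456·cos θ + -0.1565·sin θ = 0.0107
  √(A²+B²)=0.1630;  θ3 = -1.8541+1.5052 ≈ -0.3489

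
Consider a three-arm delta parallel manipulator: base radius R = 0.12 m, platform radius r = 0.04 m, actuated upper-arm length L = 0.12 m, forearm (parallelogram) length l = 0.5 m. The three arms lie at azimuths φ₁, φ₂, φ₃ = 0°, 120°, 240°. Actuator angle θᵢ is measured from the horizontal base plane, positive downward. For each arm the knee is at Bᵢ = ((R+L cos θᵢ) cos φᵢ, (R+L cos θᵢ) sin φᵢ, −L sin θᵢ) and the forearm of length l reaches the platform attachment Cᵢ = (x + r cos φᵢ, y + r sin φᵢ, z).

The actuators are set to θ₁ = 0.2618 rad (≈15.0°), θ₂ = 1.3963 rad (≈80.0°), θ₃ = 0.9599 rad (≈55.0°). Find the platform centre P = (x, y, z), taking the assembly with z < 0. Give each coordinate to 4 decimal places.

(0.1853, -0.0865, -0.5234)

arm 1 at φ=0.0°: (R−r)+L cos θ1 = 0.1959;  O1 = (0.1959, 0.0000, -0.0311)
O2 = (0.1008·cos120.0°, 0.1008·sin120.0°, -0.1182) = (-0.0504, 0.0873, -0.1182)
O3 = (0.1488·cos240.0°, 0.1488·sin240.0°, -0.0983) = (-0.0744, -0.1289, -0.0983)
subtract pairs → two planes through P
plane₁₂: -0.4927x+0.1746y+-0.1742z = -0.0152
det = 0.2214;  x = 0.0237+-0.3089z,  y = -0.0204+0.1262z
into |P−O₁|² = l²: 1.1114z² + 0.1634z + -0.2189 = 0;  Δ = 1.0000;  z = -0.5234 or 0.3764 → z<0 root = -0.5234
x = 0.1853, y = -0.0865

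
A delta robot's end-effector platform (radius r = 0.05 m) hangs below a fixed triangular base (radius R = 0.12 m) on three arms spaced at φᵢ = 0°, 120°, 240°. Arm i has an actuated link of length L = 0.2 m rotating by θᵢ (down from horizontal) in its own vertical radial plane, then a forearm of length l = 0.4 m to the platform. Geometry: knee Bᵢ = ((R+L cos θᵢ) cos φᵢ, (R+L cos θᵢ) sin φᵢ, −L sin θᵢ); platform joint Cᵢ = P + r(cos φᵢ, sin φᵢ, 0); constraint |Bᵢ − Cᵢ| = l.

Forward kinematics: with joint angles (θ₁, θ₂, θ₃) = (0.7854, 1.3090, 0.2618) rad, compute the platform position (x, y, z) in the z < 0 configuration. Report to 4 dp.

O1 = (0.2114·cos0.0°, 0.2114·sin0.0°, -0.1414) = (0.2114, 0.0000, -0.1414)
arm 2 at φ=120.0°: ρ2 = 0.1218;  O2 = (-0.0609, 0.1055, -0.1932)
O3 = (0.2632·cos240.0°, 0.2632·sin240.0°, -0.0518) = (-0.1316, -0.2279, -0.0518)
eliminate P² terms by subtracting sphere 1 from 2 and 3
plane₁₂: -0.5446x+0.2109y+-0.1035z = -0.0126
Cramer: x(z) = 0.0107-0.0239z;  y(z) = -0.0320+0.4293z
quadratic in z: (1.1848)z²+(0.2650)z+(-0.0987)=0, √Δ=0.7334 → z ∈ {-0.4213, 0.1977}; z = -0.4213 (taking z<0)
x = 0.0207, y = -0.2128

(0.0207, -0.2128, -0.4213)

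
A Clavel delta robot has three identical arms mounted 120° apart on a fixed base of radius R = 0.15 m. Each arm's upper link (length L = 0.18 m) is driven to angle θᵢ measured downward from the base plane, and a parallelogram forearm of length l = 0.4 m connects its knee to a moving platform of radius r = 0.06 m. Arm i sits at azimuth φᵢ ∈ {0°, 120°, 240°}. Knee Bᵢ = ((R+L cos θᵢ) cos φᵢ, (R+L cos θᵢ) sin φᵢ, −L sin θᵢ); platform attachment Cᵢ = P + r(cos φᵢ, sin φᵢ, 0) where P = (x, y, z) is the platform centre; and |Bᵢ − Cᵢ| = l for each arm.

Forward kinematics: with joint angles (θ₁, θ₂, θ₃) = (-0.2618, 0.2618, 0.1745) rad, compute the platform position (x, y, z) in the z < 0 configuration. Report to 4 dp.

S1 = (0.2639·cos0.0°, 0.2639·sin0.0°, 0.0466) = (0.2639, 0.0000, 0.0466)
S2 = (0.2639·cos120.0°, 0.2639·sin120.0°, -0.0466) = (-0.1319, 0.2285, -0.0466)
S3 = (0.2673·cos240.0°, 0.2673·sin240.0°, -0.0313) = (-0.1336, -0.2315, -0.0313)
|S₂|²−|S₁|² = 0.0000;  |S₃|²−|S₁|² = 0.0006
linear system: -0.7916x+0.4570y = 0.0000−-0.1864z; -0.7950x+-0.4629y = 0.0006−-0.1557z
Cramer: x(z) = -0.0004-0.2157z;  y(z) = -0.0007+0.0341z
sphere 1 gives Az²+Bz+C=0 with A=1.0477, B=0.0208, C=-0.0880;  B²−4AC=0.3692;  roots -0.2999, 0.2801;  negative root z = -0.2999
x = 0.0643, y = -0.0109

(0.0643, -0.0109, -0.2999)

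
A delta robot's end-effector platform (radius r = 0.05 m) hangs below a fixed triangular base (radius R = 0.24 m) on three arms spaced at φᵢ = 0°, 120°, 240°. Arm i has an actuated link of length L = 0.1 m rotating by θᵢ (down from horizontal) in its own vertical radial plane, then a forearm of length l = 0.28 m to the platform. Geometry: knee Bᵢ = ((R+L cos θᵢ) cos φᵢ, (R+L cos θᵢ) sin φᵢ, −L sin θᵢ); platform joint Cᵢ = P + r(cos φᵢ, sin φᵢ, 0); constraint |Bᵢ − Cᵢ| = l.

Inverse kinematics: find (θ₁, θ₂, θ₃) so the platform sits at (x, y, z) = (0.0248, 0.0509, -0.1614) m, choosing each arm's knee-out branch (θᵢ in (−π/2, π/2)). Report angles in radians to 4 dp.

θ₁ = 0.5237, θ₂ = 0.4357, θ₃ = 1.3089

rotate P by −φ1: (0.0248, 0.0509, -0.1614)
  A=0.1652, B=-0.1614, C=(l²−L²−A²−y'²−z²)/(2L)=0.0623
  γ=atan2(-0.1614,0.1652)=-0.7738;  ψ=arccos(0.2699)=1.2975;  θ1=γ+ψ≈0.5237
φ2=120.0° → target in arm frame (0.0317, -0.0469)
  e−x'=0.1583;  (l²−L²−(e−x')²−y'²−z²)/2L = 0.0754
  θ2 = atan2(B,A) + arccos(C/0.2261) = 0.4357
rotate P by −φ3: (-0.0565, -0.0040, -0.1614)
  A cos θ + B sin θ = C:  0.2465·cos θ + -0.1614·sin θ = -0.0921
  γ=atan2(-0.1614,0.2465)=-0.5798;  ψ=arccos(-0.3126)=1.8887;  θ3=γ+ψ≈1.3089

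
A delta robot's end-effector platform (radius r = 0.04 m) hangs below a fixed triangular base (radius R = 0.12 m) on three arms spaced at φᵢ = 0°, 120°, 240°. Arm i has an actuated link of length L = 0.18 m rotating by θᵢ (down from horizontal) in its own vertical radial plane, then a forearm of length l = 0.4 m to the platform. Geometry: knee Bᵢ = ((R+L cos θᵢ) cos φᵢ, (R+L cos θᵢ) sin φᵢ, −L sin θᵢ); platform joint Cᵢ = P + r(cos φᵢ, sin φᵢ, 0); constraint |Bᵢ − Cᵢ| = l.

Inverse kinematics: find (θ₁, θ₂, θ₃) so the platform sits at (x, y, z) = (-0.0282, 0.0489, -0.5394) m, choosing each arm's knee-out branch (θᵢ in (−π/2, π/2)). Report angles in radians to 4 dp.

rotate P by −φ1: (-0.0282, 0.0489, -0.5394)
  A cos θ + B sin θ = C:  0.1082·cos θ + -0.5394·sin θ = -0.4929
  γ=atan2(-0.5394,0.1082)=-1.3728;  ψ=arccos(-0.8960)=2.6814;  θ1=γ+ψ≈1.3086
φ2=120.0° → target in arm frame (0.0564, 0.0000)
  A=0.0236, B=-0.5394, C=(l²−L²−A²−y'²−z²)/(2L)=-0.4553
  θ2 = atan2(B,A) + arccos(C/0.5399) = 1.0470
φ3=240.0° → target in arm frame (-0.0282, -0.0489)
  A=0.1082, B=-0.5394, C=(l²−L²−A²−y'²−z²)/(2L)=-0.4929
  γ=atan2(-0.5394,0.1082)=-1.3727;  ψ=arccos(-0.8960)=2.6815;  θ3=γ+ψ≈1.3087

θ₁ = 1.3086, θ₂ = 1.0470, θ₃ = 1.3087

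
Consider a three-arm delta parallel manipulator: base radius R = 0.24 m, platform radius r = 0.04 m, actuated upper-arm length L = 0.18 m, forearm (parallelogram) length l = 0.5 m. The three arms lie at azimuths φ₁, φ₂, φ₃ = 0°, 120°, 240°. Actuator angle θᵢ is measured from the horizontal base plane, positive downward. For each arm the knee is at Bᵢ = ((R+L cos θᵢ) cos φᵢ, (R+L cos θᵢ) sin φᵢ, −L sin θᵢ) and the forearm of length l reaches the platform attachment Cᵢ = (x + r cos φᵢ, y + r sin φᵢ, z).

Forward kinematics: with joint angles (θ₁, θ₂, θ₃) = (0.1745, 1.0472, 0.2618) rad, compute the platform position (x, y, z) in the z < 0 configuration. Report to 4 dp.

(0.0778, -0.1138, -0.4151)

φ1=0.0°: virtual centre (0.3773, 0.0000, -0.0313), radius l
arm 2 at φ=120.0°: e+L cos θ2 = 0.2900;  S2 = (-0.1450, 0.2511, -0.1559)
S3 = (0.3739·cos240.0°, 0.3739·sin240.0°, -0.0466) = (-0.1869, -0.3238, -0.0466)
eliminate P² terms by subtracting sphere 1 from 2 and 3
plane₁₂: -1.0445x+0.5023y+-0.2493z = -0.0349
Cramer: x(z) = 0.0187-0.1422z;  y(z) = -0.0305+0.2005z
quadratic in z: (1.0604)z²+(0.1522)z+(-0.1195)=0, √Δ=0.7282 → z ∈ {-0.4151, 0.2716}; z = -0.4151 (taking z<0)
x = 0.0778, y = -0.1138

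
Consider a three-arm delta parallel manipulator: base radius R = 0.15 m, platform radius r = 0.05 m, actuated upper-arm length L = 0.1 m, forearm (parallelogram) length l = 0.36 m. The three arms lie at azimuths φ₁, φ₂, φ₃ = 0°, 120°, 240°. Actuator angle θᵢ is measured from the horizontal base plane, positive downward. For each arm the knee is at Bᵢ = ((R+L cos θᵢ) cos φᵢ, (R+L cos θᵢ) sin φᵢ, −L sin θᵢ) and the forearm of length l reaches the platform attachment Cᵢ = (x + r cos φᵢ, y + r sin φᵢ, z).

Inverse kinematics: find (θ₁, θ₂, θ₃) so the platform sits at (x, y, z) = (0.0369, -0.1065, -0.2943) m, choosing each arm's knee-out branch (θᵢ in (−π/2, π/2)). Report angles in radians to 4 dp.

θ₁ = -0.0866, θ₂ = 0.7858, θ₃ = -0.3487

φ1=0.0° → target in arm frame (0.0369, -0.1065)
  A=0.0631, B=-0.2943, C=(l²−L²−A²−y'²−z²)/(2L)=0.0883
  θ1 = atan2(B,A) + arccos(C/0.3010) = -0.0866
arm 2 (φ=120.0°): x'=-0.1107, y'=0.0213
  A=0.2107, B=-0.2943, C=(l²−L²−A²−y'²−z²)/(2L)=-0.0593
  γ=atan2(-0.2943,0.2107)=-0.9495;  ψ=arccos(-0.1637)=1.7353;  θ2=γ+ψ≈0.7858
φ3=240.0° → target in arm frame (0.0738, 0.0852)
  A cos θ + B sin θ = C:  0.0262·cos θ + -0.2943·sin θ = 0.1252
  θ3 = atan2(B,A) + arccos(C/0.2955) = -0.3487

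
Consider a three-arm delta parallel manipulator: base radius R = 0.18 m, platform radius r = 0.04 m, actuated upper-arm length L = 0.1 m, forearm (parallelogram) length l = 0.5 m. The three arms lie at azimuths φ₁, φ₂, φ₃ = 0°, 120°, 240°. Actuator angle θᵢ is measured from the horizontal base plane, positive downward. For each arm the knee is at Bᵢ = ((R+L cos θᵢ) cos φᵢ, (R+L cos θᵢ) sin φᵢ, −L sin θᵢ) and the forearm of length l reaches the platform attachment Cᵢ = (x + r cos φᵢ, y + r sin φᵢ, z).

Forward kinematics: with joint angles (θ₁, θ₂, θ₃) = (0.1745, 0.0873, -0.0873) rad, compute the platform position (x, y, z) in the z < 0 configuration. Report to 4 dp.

arm 1 at φ=0.0°: (R−r)+L cos θ1 = 0.2385;  S1 = (0.2385, 0.0000, -0.0174)
φ2=120.0°: virtual centre (-0.1198, 0.2075, -0.0087), radius l
arm 3 at φ=240.0°: (R−r)+L cos θ3 = 0.2396;  S3 = (-0.1198, -0.2075, 0.0087)
subtract pairs → two planes through P
plane₁₂: -0.7166x+0.4150y+0.0173z = 0.0003
det = 0.5948;  x = -0.0004+0.0485z,  y = 0.0000+0.0420z
quadratic in z: (1.0041)z²+(0.0116)z+(-0.1926)=0, √Δ=0.8796 → z ∈ {-0.4438, 0.4323}; z = -0.4438 (taking z<0)
x = -0.0219, y = -0.0186

(-0.0219, -0.0186, -0.4438)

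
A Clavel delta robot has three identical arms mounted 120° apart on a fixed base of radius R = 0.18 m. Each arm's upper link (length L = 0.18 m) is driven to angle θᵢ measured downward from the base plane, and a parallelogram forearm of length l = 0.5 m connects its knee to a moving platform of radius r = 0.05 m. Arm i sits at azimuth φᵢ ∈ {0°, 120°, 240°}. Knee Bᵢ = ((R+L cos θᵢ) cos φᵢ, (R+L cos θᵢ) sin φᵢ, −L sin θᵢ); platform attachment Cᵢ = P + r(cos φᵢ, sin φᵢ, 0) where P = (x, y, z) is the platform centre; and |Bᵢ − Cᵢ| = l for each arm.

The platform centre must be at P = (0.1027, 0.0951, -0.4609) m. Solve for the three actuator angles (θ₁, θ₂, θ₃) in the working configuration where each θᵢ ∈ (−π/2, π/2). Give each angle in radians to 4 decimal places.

arm 1 (φ=0.0°): x'=0.1027, y'=0.0951
  A=0.0273, B=-0.4609, C=(l²−L²−A²−y'²−z²)/(2L)=-0.0128
  √(A²+B²)=0.4617;  θ1 = -1.5116+1.5986 ≈ 0.0870
φ2=120.0° → target in arm frame (0.0310, -0.1365)
  e−x'=0.0990;  (l²−L²−(e−x')²−y'²−z²)/2L = -0.0646
  θ2 = atan2(B,A) + arccos(C/0.4714) = 0.3490
rotate P by −φ3: (-0.1337, 0.0414, -0.4609)
  e−x'=0.2637;  (l²−L²−(e−x')²−y'²−z²)/2L = -0.1836
  √(A²+B²)=0.5310;  θ3 = -1.0511+1.9238 ≈ 0.8727

θ₁ = 0.0870, θ₂ = 0.3490, θ₃ = 0.8727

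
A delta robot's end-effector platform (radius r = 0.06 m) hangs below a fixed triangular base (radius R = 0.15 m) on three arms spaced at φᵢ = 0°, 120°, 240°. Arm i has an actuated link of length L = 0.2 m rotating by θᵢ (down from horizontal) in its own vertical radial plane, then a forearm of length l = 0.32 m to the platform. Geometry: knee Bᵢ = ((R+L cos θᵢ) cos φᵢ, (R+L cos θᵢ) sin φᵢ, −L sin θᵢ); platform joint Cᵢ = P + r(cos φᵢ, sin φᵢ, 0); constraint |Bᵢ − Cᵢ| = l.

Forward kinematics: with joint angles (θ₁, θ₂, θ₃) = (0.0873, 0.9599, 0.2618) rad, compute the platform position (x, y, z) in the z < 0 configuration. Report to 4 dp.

(0.0680, -0.0847, -0.2326)

φ1=0.0°: virtual centre (0.2892, 0.0000, -0.0174), radius l
φ2=120.0°: virtual centre (-0.1024, 0.1773, -0.1638), radius l
arm 3 at φ=240.0°: (R−r)+L cos θ3 = 0.2832;  O3 = (-0.1416, -0.2452, -0.0518)
eliminate P² terms by subtracting sphere 1 from 2 and 3
[-0.7832 0.3546 -0.2928]·P = -0.0152;  [-0.8617 -0.4905 -0.0687]·P = -0.0011
det = 0.6897;  x = 0.0114+-0.2435z,  y = -0.0178+0.2878z
into |P−O₁|² = l²: 1.1421z² + 0.1600z + -0.0246 = 0;  Δ = 0.1379;  z = -0.2326 or 0.0925 → z<0 root = -0.2326
x = 0.0680, y = -0.0847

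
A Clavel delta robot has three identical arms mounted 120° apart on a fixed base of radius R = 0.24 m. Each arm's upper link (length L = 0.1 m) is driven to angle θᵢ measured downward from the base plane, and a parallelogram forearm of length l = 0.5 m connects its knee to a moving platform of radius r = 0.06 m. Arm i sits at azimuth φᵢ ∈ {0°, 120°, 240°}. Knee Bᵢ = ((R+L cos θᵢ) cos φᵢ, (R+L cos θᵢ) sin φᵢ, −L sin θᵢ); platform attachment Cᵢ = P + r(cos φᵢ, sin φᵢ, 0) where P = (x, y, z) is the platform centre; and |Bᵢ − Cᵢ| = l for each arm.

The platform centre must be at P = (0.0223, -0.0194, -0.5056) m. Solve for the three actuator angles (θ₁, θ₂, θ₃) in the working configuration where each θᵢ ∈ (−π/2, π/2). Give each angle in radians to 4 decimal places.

arm 1 (φ=0.0°): x'=0.0223, y'=-0.0194
  A cos θ + B sin θ = C:  0.1577·cos θ + -0.5056·sin θ = -0.2044
  θ1 = atan2(B,A) + arccos(C/0.5296) = 0.6985
φ2=120.0° → target in arm frame (-0.0280, -0.0096)
  A cos θ + B sin θ = C:  0.2080·cos θ + -0.5056·sin θ = -0.2948
  θ2 = atan2(B,A) + arccos(C/0.5467) = 0.9598
arm 3 (φ=240.0°): x'=0.0057, y'=0.0290
  e−x'=0.1743;  (l²−L²−(e−x')²−y'²−z²)/2L = -0.2344
  √(A²+B²)=0.5348;  θ3 = -1.2387+2.0244 ≈ 0.7857

θ₁ = 0.6985, θ₂ = 0.9598, θ₃ = 0.7857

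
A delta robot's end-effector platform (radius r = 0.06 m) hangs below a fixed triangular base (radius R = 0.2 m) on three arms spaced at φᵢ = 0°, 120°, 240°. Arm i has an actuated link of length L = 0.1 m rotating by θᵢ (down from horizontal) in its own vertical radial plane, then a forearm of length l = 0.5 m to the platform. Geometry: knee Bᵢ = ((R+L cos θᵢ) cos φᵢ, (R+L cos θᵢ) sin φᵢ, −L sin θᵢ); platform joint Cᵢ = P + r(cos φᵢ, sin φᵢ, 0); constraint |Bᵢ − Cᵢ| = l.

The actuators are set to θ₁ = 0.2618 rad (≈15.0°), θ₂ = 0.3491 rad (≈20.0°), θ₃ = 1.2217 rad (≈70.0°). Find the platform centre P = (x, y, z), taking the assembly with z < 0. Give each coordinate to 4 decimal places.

φ1=0.0°: virtual centre (0.2366, 0.0000, -0.0259), radius l
O2 = (0.2340·cos120.0°, 0.2340·sin120.0°, -0.0342) = (-0.1170, 0.2026, -0.0342)
O3 = (0.1742·cos240.0°, 0.1742·sin240.0°, -0.0940) = (-0.0871, -0.1509, -0.0940)
eliminate P² terms by subtracting sphere 1 from 2 and 3
[-0.7072 0.4052 -0.0166]·P = -0.0007;  [-0.6474 -0.3017 -0.1362]·P = -0.0175
det = 0.4757;  x = 0.0153+-0.1266z,  y = 0.0250+-0.1798z
quadratic in z: (1.0483)z²+(0.0988)z+(-0.1998)=0, √Δ=0.9205 → z ∈ {-0.4862, 0.3919}; z = -0.4862 (taking z<0)
x = 0.0769, y = 0.1124

(0.0769, 0.1124, -0.4862)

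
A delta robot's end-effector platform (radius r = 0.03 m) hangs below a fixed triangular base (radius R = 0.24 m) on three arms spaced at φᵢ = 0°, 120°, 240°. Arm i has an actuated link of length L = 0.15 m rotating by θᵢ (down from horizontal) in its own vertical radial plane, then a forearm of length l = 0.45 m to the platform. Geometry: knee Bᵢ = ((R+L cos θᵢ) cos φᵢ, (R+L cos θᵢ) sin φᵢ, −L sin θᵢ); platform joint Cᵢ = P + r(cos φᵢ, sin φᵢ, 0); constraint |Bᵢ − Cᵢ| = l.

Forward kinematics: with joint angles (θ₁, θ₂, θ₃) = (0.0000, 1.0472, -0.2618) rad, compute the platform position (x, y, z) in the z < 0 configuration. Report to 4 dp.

(0.0497, -0.1217, -0.3024)

arm 1 at φ=0.0°: ρ1 = 0.3600;  S1 = (0.3600, 0.0000, 0.0000)
φ2=120.0°: virtual centre (-0.1425, 0.2468, -0.1299), radius l
arm 3 at φ=240.0°: ρ3 = 0.3549;  S3 = (-0.1774, -0.3073, 0.0388)
subtract pairs → two planes through P
plane₁₂: -1.0050x+0.4936y+-0.2598z = -0.0315
det = 1.1484;  x = 0.0178+-0.1057z,  y = -0.0276+0.3111z
quadratic in z: (1.1080)z²+(0.0552)z+(-0.0846)=0, √Δ=0.6149 → z ∈ {-0.3024, 0.2526}; z = -0.3024 (taking z<0)
x = 0.0497, y = -0.1217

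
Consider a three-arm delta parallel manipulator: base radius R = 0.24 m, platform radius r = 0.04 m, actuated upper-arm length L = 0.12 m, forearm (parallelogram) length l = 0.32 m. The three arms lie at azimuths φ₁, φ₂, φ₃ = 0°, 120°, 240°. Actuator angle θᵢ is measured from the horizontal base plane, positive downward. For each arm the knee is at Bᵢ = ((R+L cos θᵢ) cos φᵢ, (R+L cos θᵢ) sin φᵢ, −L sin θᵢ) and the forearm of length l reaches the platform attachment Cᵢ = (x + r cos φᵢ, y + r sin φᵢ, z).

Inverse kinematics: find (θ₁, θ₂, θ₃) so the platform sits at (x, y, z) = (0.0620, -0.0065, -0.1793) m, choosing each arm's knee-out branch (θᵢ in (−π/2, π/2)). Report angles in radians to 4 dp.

φ1=0.0° → target in arm frame (0.0620, -0.0065)
  A=0.1380, B=-0.1793, C=(l²−L²−A²−y'²−z²)/(2L)=0.1532
  γ=atan2(-0.1793,0.1380)=-0.9148;  ψ=arccos(0.6771)=0.8270;  θ1=γ+ψ≈-0.0878
arm 2 (φ=120.0°): x'=-0.0366, y'=-0.0504
  A cos θ + B sin θ = C:  0.2366·cos θ + -0.1793·sin θ = -0.0112
  √(A²+B²)=0.2969;  θ2 = -0.6484+1.6085 ≈ 0.9601
rotate P by −φ3: (-0.0254, 0.0569, -0.1793)
  e−x'=0.2254;  (l²−L²−(e−x')²−y'²−z²)/2L = 0.0076
  √(A²+B²)=0.2880;  θ3 = -0.6720+1.5445 ≈ 0.8725

θ₁ = -0.0878, θ₂ = 0.9601, θ₃ = 0.8725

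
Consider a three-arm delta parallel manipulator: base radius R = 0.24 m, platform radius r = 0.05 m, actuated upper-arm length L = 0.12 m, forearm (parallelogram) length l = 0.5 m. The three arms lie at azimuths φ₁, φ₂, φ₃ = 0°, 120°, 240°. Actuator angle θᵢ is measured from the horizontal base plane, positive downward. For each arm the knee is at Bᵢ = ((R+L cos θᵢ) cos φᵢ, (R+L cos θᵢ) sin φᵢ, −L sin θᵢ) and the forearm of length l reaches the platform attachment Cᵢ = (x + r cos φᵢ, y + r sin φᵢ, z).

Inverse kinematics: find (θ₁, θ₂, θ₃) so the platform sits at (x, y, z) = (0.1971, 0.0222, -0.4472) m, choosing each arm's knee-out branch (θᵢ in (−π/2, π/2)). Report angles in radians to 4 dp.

θ₁ = -0.3487, θ₂ = 1.1346, θ₃ = 1.3093

φ1=0.0° → target in arm frame (0.1971, 0.0222)
  e−x'=-0.0071;  (l²−L²−(e−x')²−y'²−z²)/2L = 0.1461
  √(A²+B²)=0.4473;  θ1 = -1.5867+1.2380 ≈ -0.3487
rotate P by −φ2: (-0.0793, -0.1818, -0.4472)
  A cos θ + B sin θ = C:  0.2693·cos θ + -0.4472·sin θ = -0.2916
  √(A²+B²)=0.5220;  θ2 = -1.0287+2.1634 ≈ 1.1346
arm 3 (φ=240.0°): x'=-0.1178, y'=0.1596
  e−x'=0.3078;  (l²−L²−(e−x')²−y'²−z²)/2L = -0.3524
  γ=atan2(-0.4472,0.3078)=-0.9680;  ψ=arccos(-0.6492)=2.2773;  θ3=γ+ψ≈1.3093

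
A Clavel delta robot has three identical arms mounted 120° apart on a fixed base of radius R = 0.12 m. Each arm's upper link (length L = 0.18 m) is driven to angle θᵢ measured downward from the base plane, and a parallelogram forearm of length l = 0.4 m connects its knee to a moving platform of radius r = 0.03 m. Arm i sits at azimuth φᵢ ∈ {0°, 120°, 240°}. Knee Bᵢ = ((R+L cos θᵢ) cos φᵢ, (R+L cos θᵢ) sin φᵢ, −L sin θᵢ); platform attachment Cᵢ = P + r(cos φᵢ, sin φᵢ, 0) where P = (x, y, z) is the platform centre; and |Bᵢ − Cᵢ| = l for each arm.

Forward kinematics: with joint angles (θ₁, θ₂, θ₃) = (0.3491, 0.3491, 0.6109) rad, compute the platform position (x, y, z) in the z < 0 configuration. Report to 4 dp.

φ1=0.0°: virtual centre (0.2591, 0.0000, -0.0616), radius l
arm 2 at φ=120.0°: e+L cos θ2 = 0.2591;  centre 2 = (-0.1296, 0.2244, -0.0616)
arm 3 at φ=240.0°: e+L cos θ3 = 0.2374;  centre 3 = (-0.1187, -0.2056, -0.1032)
subtract pairs → two planes through P
[-0.7774 0.4488 0.0000]·P = 0.0000;  [-0.7557 -0.4113 -0.0834]·P = -0.0039
Cramer: x(z) = 0.0027-0.0568z;  y(z) = 0.0046-0.0983z
into |P−centre ₁|² = l²: 1.0129z² + 0.1514z + -0.0904 = 0;  Δ = 0.3892;  z = -0.3827 or 0.2332 → z<0 root = -0.3827
x = 0.0244, y = 0.0422

(0.0244, 0.0422, -0.3827)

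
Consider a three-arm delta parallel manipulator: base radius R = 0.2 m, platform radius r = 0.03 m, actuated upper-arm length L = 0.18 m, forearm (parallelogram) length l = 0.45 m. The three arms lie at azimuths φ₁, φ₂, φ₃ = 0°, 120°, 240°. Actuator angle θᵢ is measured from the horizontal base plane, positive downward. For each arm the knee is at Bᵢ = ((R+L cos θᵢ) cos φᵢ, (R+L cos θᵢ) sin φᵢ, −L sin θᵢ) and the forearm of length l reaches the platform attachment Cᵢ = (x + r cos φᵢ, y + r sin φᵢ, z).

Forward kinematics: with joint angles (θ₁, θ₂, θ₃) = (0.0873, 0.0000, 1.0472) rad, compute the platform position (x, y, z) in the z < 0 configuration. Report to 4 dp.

(0.0676, 0.1349, -0.3396)

φ1=0.0°: virtual centre (0.3493, 0.0000, -0.0157), radius l
φ2=120.0°: virtual centre (-0.1750, 0.3031, 0.0000), radius l
arm 3 at φ=240.0°: e+L cos θ3 = 0.2600;  centre 3 = (-0.1300, -0.2252, -0.1559)
|centre ₂|²−|centre ₁|² = 0.0002;  |centre ₃|²−|centre ₁|² = -0.0304
[-1.0486 0.6062 0.0314]·P = 0.0002;  [-0.9586 -0.4503 -0.2804]·P = -0.0304
det = 1.0534;  x = 0.0174+-0.1479z,  y = 0.0304+-0.3077z
quadratic in z: (1.1166)z²+(0.1109)z+(-0.0911)=0, √Δ=0.6476 → z ∈ {-0.3396, 0.2403}; z = -0.3396 (taking z<0)
x = 0.0676, y = 0.1349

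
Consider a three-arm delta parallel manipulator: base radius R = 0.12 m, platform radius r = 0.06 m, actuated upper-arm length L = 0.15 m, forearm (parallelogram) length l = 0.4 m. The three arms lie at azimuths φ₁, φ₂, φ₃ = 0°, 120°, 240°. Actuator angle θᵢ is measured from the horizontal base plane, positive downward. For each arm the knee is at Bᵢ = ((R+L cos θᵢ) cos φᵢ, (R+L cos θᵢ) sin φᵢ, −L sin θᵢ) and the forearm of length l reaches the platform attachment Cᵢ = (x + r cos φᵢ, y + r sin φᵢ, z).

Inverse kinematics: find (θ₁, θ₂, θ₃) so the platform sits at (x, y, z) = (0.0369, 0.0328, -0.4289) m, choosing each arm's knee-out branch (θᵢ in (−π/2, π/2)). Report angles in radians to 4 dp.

θ₁ = 0.4361, θ₂ = 0.5233, θ₃ = 0.6978

φ1=0.0° → target in arm frame (0.0369, 0.0328)
  A=0.0231, B=-0.4289, C=(l²−L²−A²−y'²−z²)/(2L)=-0.1602
  √(A²+B²)=0.4295;  θ1 = -1.5170+1.9530 ≈ 0.4361
arm 2 (φ=120.0°): x'=0.0100, y'=-0.0484
  A cos θ + B sin θ = C:  0.0500·cos θ + -0.4289·sin θ = -0.1710
  θ2 = atan2(B,A) + arccos(C/0.4318) = 0.5233
arm 3 (φ=240.0°): x'=-0.0469, y'=0.0156
  A cos θ + B sin θ = C:  0.1069·cos θ + -0.4289·sin θ = -0.1937
  γ=atan2(-0.4289,0.1069)=-1.3266;  ψ=arccos(-0.4383)=2.0245;  θ3=γ+ψ≈0.6978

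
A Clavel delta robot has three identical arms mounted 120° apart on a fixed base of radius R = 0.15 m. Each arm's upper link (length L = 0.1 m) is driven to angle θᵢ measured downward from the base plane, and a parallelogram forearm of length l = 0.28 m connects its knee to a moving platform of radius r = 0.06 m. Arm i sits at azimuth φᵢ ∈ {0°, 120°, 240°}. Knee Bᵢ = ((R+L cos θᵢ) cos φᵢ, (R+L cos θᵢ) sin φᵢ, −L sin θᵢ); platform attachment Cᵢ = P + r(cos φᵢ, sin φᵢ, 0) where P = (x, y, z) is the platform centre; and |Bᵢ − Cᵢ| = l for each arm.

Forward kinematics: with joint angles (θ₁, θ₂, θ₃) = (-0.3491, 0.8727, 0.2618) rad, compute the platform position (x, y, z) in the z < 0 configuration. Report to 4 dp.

(0.0768, -0.0517, -0.2193)

φ1=0.0°: virtual centre (0.1840, 0.0000, 0.0342), radius l
φ2=120.0°: virtual centre (-0.0771, 0.1336, -0.0766), radius l
φ3=240.0°: virtual centre (-0.0933, -0.1616, -0.0259), radius l
eliminate P² terms by subtracting sphere 1 from 2 and 3
[-0.5222 0.2672 -0.2216]·P = -0.0053;  [-0.5545 -0.3232 -0.1202]·P = 0.0005
Cramer: x(z) = 0.0051-0.3273z;  y(z) = -0.0101+0.1897z
sphere 1 gives Az²+Bz+C=0 with A=1.1431, B=0.0449, C=-0.0451;  B²−4AC=0.2083;  roots -0.2193, 0.1800;  negative root z = -0.2193
x = 0.0768, y = -0.0517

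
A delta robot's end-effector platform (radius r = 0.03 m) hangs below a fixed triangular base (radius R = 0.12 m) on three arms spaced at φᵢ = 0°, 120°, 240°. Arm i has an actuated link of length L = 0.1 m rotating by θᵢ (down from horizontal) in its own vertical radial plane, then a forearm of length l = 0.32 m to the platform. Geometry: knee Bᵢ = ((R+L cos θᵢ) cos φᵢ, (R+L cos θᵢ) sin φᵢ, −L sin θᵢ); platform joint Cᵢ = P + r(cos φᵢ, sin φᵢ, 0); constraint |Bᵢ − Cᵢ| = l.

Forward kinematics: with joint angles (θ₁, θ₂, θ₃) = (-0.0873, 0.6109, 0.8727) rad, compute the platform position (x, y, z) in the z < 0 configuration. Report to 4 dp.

arm 1 at φ=0.0°: e+L cos θ1 = 0.1896;  O1 = (0.1896, 0.0000, 0.0087)
O2 = (0.1719·cos120.0°, 0.1719·sin120.0°, -0.0574) = (-0.0860, 0.1489, -0.0574)
arm 3 at φ=240.0°: e+L cos θ3 = 0.1543;  O3 = (-0.0771, -0.1336, -0.0766)
|O₂|²−|O₁|² = -0.0032;  |O₃|²−|O₁|² = -0.0064
[-0.5512 0.2978 -0.1322]·P = -0.0032;  [-0.5335 -0.2672 -0.1707]·P = -0.0064
Cramer: x(z) = 0.0090-0.2813z;  y(z) = 0.0059-0.0769z
into |P−O₁|² = l²: 1.0851z² + 0.0833z + -0.0697 = 0;  Δ = 0.3093;  z = -0.2946 or 0.2179 → z<0 root = -0.2946
x = 0.0919, y = 0.0286

(0.0919, 0.0286, -0.2946)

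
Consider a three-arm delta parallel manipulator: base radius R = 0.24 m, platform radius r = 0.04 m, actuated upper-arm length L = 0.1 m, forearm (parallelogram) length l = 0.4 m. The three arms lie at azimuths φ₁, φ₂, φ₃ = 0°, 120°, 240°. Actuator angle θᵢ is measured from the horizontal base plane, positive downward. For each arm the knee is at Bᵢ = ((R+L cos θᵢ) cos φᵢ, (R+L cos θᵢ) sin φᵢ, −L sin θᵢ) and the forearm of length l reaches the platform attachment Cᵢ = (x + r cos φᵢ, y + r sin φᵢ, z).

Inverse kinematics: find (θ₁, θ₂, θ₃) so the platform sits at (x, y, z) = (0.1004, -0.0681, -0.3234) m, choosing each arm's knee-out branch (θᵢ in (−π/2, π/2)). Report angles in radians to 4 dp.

θ₁ = -0.1746, θ₂ = 1.3965, θ₃ = 0.6112

φ1=0.0° → target in arm frame (0.1004, -0.0681)
  A cos θ + B sin θ = C:  0.0996·cos θ + -0.3234·sin θ = 0.1543
  γ=atan2(-0.3234,0.0996)=-1.2720;  ψ=arccos(0.4559)=1.0974;  θ1=γ+ψ≈-0.1746
φ2=120.0° → target in arm frame (-0.1092, -0.0529)
  A=0.3092, B=-0.3234, C=(l²−L²−A²−y'²−z²)/(2L)=-0.2649
  θ2 = atan2(B,A) + arccos(C/0.4474) = 1.3965
rotate P by −φ3: (0.0088, 0.1210, -0.3234)
  A=0.1912, B=-0.3234, C=(l²−L²−A²−y'²−z²)/(2L)=-0.0290
  γ=atan2(-0.3234,0.1912)=-1.0368;  ψ=arccos(-0.0771)=1.6480;  θ3=γ+ψ≈0.6112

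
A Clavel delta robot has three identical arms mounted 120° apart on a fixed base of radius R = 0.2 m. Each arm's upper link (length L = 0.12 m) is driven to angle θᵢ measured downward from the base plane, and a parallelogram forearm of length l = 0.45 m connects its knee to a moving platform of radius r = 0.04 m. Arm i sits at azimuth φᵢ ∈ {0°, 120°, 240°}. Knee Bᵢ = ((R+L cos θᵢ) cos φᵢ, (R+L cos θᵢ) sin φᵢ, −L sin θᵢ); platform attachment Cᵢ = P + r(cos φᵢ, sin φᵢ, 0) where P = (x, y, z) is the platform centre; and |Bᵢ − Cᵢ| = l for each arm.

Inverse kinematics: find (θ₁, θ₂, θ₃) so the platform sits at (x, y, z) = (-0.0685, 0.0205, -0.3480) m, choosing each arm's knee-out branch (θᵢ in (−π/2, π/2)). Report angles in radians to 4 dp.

φ1=0.0° → target in arm frame (-0.0685, 0.0205)
  A=0.2285, B=-0.3480, C=(l²−L²−A²−y'²−z²)/(2L)=0.0598
  θ1 = atan2(B,A) + arccos(C/0.4163) = 0.4368
arm 2 (φ=120.0°): x'=0.0520, y'=0.0491
  A=0.1080, B=-0.3480, C=(l²−L²−A²−y'²−z²)/(2L)=0.2205
  √(A²+B²)=0.3644;  θ2 = -1.2699+0.9208 ≈ -0.3491
arm 3 (φ=240.0°): x'=0.0165, y'=-0.0696
  e−x'=0.1435;  (l²−L²−(e−x')²−y'²−z²)/2L = 0.1732
  θ3 = atan2(B,A) + arccos(C/0.3764) = -0.0869

θ₁ = 0.4368, θ₂ = -0.3491, θ₃ = -0.0869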